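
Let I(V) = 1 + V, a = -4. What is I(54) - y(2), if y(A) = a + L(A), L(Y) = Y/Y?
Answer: 58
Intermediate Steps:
L(Y) = 1
y(A) = -3 (y(A) = -4 + 1 = -3)
I(54) - y(2) = (1 + 54) - 1*(-3) = 55 + 3 = 58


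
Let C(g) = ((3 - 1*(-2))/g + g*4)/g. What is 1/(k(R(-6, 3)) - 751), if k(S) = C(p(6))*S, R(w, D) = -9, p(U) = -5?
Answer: -5/3944 ≈ -0.0012677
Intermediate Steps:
C(g) = (4*g + 5/g)/g (C(g) = ((3 + 2)/g + 4*g)/g = (5/g + 4*g)/g = (4*g + 5/g)/g)
k(S) = 21*S/5 (k(S) = (4 + 5/(-5)²)*S = (4 + 5*(1/25))*S = (4 + ⅕)*S = 21*S/5)
1/(k(R(-6, 3)) - 751) = 1/((21/5)*(-9) - 751) = 1/(-189/5 - 751) = 1/(-3944/5) = -5/3944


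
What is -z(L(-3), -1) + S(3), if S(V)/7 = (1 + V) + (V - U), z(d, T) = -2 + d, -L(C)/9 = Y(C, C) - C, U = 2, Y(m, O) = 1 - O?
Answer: 100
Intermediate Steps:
L(C) = -9 + 18*C (L(C) = -9*((1 - C) - C) = -9*(1 - 2*C) = -9 + 18*C)
S(V) = -7 + 14*V (S(V) = 7*((1 + V) + (V - 1*2)) = 7*((1 + V) + (V - 2)) = 7*((1 + V) + (-2 + V)) = 7*(-1 + 2*V) = -7 + 14*V)
-z(L(-3), -1) + S(3) = -(-2 + (-9 + 18*(-3))) + (-7 + 14*3) = -(-2 + (-9 - 54)) + (-7 + 42) = -(-2 - 63) + 35 = -1*(-65) + 35 = 65 + 35 = 100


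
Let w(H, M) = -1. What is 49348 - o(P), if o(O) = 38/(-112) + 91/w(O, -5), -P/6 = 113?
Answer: 2768603/56 ≈ 49439.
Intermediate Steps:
P = -678 (P = -6*113 = -678)
o(O) = -5115/56 (o(O) = 38/(-112) + 91/(-1) = 38*(-1/112) + 91*(-1) = -19/56 - 91 = -5115/56)
49348 - o(P) = 49348 - 1*(-5115/56) = 49348 + 5115/56 = 2768603/56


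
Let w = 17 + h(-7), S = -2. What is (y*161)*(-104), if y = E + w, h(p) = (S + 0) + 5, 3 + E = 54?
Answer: -1188824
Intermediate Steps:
E = 51 (E = -3 + 54 = 51)
h(p) = 3 (h(p) = (-2 + 0) + 5 = -2 + 5 = 3)
w = 20 (w = 17 + 3 = 20)
y = 71 (y = 51 + 20 = 71)
(y*161)*(-104) = (71*161)*(-104) = 11431*(-104) = -1188824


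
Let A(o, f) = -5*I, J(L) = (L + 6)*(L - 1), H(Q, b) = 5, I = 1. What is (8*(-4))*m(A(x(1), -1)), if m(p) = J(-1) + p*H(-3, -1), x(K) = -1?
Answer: 1120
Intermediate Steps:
J(L) = (-1 + L)*(6 + L) (J(L) = (6 + L)*(-1 + L) = (-1 + L)*(6 + L))
A(o, f) = -5 (A(o, f) = -5*1 = -5)
m(p) = -10 + 5*p (m(p) = (-6 + (-1)² + 5*(-1)) + p*5 = (-6 + 1 - 5) + 5*p = -10 + 5*p)
(8*(-4))*m(A(x(1), -1)) = (8*(-4))*(-10 + 5*(-5)) = -32*(-10 - 25) = -32*(-35) = 1120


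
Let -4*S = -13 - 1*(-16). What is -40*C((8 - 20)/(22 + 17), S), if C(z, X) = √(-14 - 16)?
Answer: -40*I*√30 ≈ -219.09*I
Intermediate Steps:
S = -¾ (S = -(-13 - 1*(-16))/4 = -(-13 + 16)/4 = -¼*3 = -¾ ≈ -0.75000)
C(z, X) = I*√30 (C(z, X) = √(-30) = I*√30)
-40*C((8 - 20)/(22 + 17), S) = -40*I*√30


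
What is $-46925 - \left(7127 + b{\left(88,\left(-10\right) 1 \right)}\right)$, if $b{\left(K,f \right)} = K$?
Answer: $-54140$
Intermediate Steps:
$-46925 - \left(7127 + b{\left(88,\left(-10\right) 1 \right)}\right) = -46925 - \left(7127 + 88\right) = -46925 - 7215 = -54140$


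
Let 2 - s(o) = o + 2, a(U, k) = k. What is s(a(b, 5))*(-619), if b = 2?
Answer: 3095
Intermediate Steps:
s(o) = -o (s(o) = 2 - (o + 2) = 2 - (2 + o) = 2 + (-2 - o) = -o)
s(a(b, 5))*(-619) = -1*5*(-619) = -5*(-619) = 3095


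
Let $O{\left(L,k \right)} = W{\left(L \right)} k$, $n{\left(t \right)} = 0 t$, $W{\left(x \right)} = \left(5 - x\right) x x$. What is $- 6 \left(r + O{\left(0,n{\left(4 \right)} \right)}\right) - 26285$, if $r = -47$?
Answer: $-26003$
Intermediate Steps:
$W{\left(x \right)} = x^{2} \left(5 - x\right)$ ($W{\left(x \right)} = x \left(5 - x\right) x = x^{2} \left(5 - x\right)$)
$n{\left(t \right)} = 0$
$O{\left(L,k \right)} = k L^{2} \left(5 - L\right)$ ($O{\left(L,k \right)} = L^{2} \left(5 - L\right) k = k L^{2} \left(5 - L\right)$)
$- 6 \left(r + O{\left(0,n{\left(4 \right)} \right)}\right) - 26285 = - 6 \left(-47 + 0 \cdot 0^{2} \left(5 - 0\right)\right) - 26285 = - 6 \left(-47 + 0 \cdot 0 \left(5 + 0\right)\right) - 26285 = - 6 \left(-47 + 0 \cdot 0 \cdot 5\right) - 26285 = - 6 \left(-47 + 0\right) - 26285 = \left(-6\right) \left(-47\right) - 26285 = 282 - 26285 = -26003$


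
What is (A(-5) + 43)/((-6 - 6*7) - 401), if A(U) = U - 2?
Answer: -36/449 ≈ -0.080178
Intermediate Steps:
A(U) = -2 + U
(A(-5) + 43)/((-6 - 6*7) - 401) = ((-2 - 5) + 43)/((-6 - 6*7) - 401) = (-7 + 43)/((-6 - 42) - 401) = 36/(-48 - 401) = 36/(-449) = 36*(-1/449) = -36/449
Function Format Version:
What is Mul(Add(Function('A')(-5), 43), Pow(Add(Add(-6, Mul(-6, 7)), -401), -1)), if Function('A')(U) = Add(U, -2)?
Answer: Rational(-36, 449) ≈ -0.080178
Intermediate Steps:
Function('A')(U) = Add(-2, U)
Mul(Add(Function('A')(-5), 43), Pow(Add(Add(-6, Mul(-6, 7)), -401), -1)) = Mul(Add(Add(-2, -5), 43), Pow(Add(Add(-6, Mul(-6, 7)), -401), -1)) = Mul(Add(-7, 43), Pow(Add(Add(-6, -42), -401), -1)) = Mul(36, Pow(Add(-48, -401), -1)) = Mul(36, Pow(-449, -1)) = Mul(36, Rational(-1, 449)) = Rational(-36, 449)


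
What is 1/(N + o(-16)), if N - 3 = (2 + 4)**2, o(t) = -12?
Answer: 1/27 ≈ 0.037037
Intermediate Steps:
N = 39 (N = 3 + (2 + 4)**2 = 3 + 6**2 = 3 + 36 = 39)
1/(N + o(-16)) = 1/(39 - 12) = 1/27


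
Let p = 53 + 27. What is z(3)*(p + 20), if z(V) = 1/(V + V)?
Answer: 50/3 ≈ 16.667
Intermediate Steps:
p = 80
z(V) = 1/(2*V)
z(3)*(p + 20) = ((½)/3)*(80 + 20) = ((½)*(⅓))*100 = (⅙)*100 = 50/3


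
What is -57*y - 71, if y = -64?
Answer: 3577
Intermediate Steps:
-57*y - 71 = -57*(-64) - 71 = 3648 - 71 = 3577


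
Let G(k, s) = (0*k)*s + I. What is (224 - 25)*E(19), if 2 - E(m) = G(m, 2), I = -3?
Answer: 995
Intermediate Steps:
G(k, s) = -3 (G(k, s) = (0*k)*s - 3 = 0*s - 3 = 0 - 3 = -3)
E(m) = 5 (E(m) = 2 - 1*(-3) = 2 + 3 = 5)
(224 - 25)*E(19) = (224 - 25)*5 = 199*5 = 995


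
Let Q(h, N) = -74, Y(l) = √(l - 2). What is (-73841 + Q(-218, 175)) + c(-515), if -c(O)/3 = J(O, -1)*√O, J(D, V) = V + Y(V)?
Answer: -73915 + 3*√1545 + 3*I*√515 ≈ -73797.0 + 68.081*I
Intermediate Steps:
Y(l) = √(-2 + l)
J(D, V) = V + √(-2 + V)
c(O) = -3*√O*(-1 + I*√3) (c(O) = -3*(-1 + √(-2 - 1))*√O = -3*(-1 + √(-3))*√O = -3*(-1 + I*√3)*√O = -3*√O*(-1 + I*√3))
(-73841 + Q(-218, 175)) + c(-515) = (-73841 - 74) + 3*√(-515)*(1 - I*√3) = -73915 + 3*(I*√515)*(1 - I*√3) = -73915 + 3*I*√515*(1 - I*√3)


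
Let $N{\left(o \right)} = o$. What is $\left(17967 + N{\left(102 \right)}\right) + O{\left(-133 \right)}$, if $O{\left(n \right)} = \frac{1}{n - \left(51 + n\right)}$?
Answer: $\frac{921518}{51} \approx 18069.0$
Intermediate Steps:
$O{\left(n \right)} = - \frac{1}{51}$ ($O{\left(n \right)} = \frac{1}{-51} = - \frac{1}{51}$)
$\left(17967 + N{\left(102 \right)}\right) + O{\left(-133 \right)} = \left(17967 + 102\right) - \frac{1}{51} = 18069 - \frac{1}{51} = \frac{921518}{51}$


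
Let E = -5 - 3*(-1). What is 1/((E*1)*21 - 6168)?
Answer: -1/6210 ≈ -0.00016103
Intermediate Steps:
E = -2 (E = -5 + 3 = -2)
1/((E*1)*21 - 6168) = 1/(-2*1*21 - 6168) = 1/(-2*21 - 6168) = 1/(-42 - 6168) = 1/(-6210) = -1/6210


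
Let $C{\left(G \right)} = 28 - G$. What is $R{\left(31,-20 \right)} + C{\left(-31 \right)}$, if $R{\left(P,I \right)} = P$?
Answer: $90$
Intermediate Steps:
$R{\left(31,-20 \right)} + C{\left(-31 \right)} = 31 + \left(28 - -31\right) = 31 + \left(28 + 31\right) = 31 + 59 = 90$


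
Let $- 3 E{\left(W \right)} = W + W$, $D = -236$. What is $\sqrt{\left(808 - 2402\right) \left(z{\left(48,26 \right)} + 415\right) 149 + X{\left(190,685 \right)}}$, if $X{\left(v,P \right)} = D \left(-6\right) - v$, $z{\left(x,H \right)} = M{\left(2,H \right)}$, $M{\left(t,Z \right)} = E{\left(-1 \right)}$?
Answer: $\frac{4 i \sqrt{55531182}}{3} \approx 9935.9 i$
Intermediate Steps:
$E{\left(W \right)} = - \frac{2 W}{3}$ ($E{\left(W \right)} = - \frac{W + W}{3} = - \frac{2 W}{3}$)
$M{\left(t,Z \right)} = \frac{2}{3}$ ($M{\left(t,Z \right)} = \left(- \frac{2}{3}\right) \left(-1\right) = \frac{2}{3}$)
$z{\left(x,H \right)} = \frac{2}{3}$
$X{\left(v,P \right)} = 1416 - v$ ($X{\left(v,P \right)} = \left(-236\right) \left(-6\right) - v = 1416 - v$)
$\sqrt{\left(808 - 2402\right) \left(z{\left(48,26 \right)} + 415\right) 149 + X{\left(190,685 \right)}} = \sqrt{\left(808 - 2402\right) \left(\frac{2}{3} + 415\right) 149 + \left(1416 - 190\right)} = \sqrt{\left(-1594\right) \frac{1247}{3} \cdot 149 + \left(1416 - 190\right)} = \sqrt{\left(- \frac{1987718}{3}\right) 149 + 1226} = \sqrt{- \frac{296169982}{3} + 1226} = \sqrt{- \frac{296166304}{3}} = \frac{4 i \sqrt{55531182}}{3}$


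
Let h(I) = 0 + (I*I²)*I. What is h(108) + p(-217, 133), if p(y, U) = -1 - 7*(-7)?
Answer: 136048944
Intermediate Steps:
p(y, U) = 48 (p(y, U) = -1 + 49 = 48)
h(I) = I⁴ (h(I) = 0 + I³*I = 0 + I⁴ = I⁴)
h(108) + p(-217, 133) = 108⁴ + 48 = 136048896 + 48 = 136048944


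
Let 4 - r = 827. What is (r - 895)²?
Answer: 2951524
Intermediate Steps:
r = -823 (r = 4 - 1*827 = 4 - 827 = -823)
(r - 895)² = (-823 - 895)² = (-1718)² = 2951524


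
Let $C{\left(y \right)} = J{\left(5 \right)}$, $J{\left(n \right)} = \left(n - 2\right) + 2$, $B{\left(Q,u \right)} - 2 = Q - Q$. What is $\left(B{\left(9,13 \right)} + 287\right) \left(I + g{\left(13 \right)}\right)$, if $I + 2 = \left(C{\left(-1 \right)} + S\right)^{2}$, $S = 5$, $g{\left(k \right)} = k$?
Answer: $32079$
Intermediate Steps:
$B{\left(Q,u \right)} = 2$ ($B{\left(Q,u \right)} = 2 + \left(Q - Q\right) = 2 + 0 = 2$)
$J{\left(n \right)} = n$ ($J{\left(n \right)} = \left(-2 + n\right) + 2 = n$)
$C{\left(y \right)} = 5$
$I = 98$ ($I = -2 + \left(5 + 5\right)^{2} = -2 + 10^{2} = -2 + 100 = 98$)
$\left(B{\left(9,13 \right)} + 287\right) \left(I + g{\left(13 \right)}\right) = \left(2 + 287\right) \left(98 + 13\right) = 289 \cdot 111 = 32079$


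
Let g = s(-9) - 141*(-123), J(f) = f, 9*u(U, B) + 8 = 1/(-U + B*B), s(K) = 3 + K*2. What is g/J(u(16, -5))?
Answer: -1403568/71 ≈ -19769.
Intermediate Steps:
s(K) = 3 + 2*K
u(U, B) = -8/9 + 1/(9*(B**2 - U)) (u(U, B) = -8/9 + 1/(9*(-U + B*B)) = -8/9 + 1/(9*(-U + B**2)) = -8/9 + 1/(9*(B**2 - U)))
g = 17328 (g = (3 + 2*(-9)) - 141*(-123) = (3 - 18) + 17343 = -15 + 17343 = 17328)
g/J(u(16, -5)) = 17328/(((1 - 8*(-5)**2 + 8*16)/(9*((-5)**2 - 1*16)))) = 17328/(((1 - 8*25 + 128)/(9*(25 - 16)))) = 17328/(((1/9)*(1 - 200 + 128)/9)) = 17328/(((1/9)*(1/9)*(-71))) = 17328/(-71/81) = 17328*(-81/71) = -1403568/71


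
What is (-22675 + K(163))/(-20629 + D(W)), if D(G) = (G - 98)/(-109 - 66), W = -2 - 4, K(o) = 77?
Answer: 3954650/3609971 ≈ 1.0955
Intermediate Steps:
W = -6
D(G) = 14/25 - G/175 (D(G) = (-98 + G)/(-175) = (-98 + G)*(-1/175) = 14/25 - G/175)
(-22675 + K(163))/(-20629 + D(W)) = (-22675 + 77)/(-20629 + (14/25 - 1/175*(-6))) = -22598/(-20629 + (14/25 + 6/175)) = -22598/(-20629 + 104/175) = -22598/(-3609971/175) = -22598*(-175/3609971) = 3954650/3609971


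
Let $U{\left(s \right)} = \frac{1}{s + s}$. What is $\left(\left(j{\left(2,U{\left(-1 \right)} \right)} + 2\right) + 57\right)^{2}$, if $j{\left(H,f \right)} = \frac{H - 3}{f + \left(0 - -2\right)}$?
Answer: $\frac{30625}{9} \approx 3402.8$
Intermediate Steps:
$U{\left(s \right)} = \frac{1}{2 s}$
$j{\left(H,f \right)} = \frac{-3 + H}{2 + f}$ ($j{\left(H,f \right)} = \frac{-3 + H}{f + \left(0 + 2\right)} = \frac{-3 + H}{f + 2} = \frac{-3 + H}{2 + f}$)
$\left(\left(j{\left(2,U{\left(-1 \right)} \right)} + 2\right) + 57\right)^{2} = \left(\left(\frac{-3 + 2}{2 + \frac{1}{2 \left(-1\right)}} + 2\right) + 57\right)^{2} = \left(\left(\frac{1}{2 + \frac{1}{2} \left(-1\right)} \left(-1\right) + 2\right) + 57\right)^{2} = \left(\left(\frac{1}{2 - \frac{1}{2}} \left(-1\right) + 2\right) + 57\right)^{2} = \left(\left(\frac{1}{\frac{3}{2}} \left(-1\right) + 2\right) + 57\right)^{2} = \left(\left(\frac{2}{3} \left(-1\right) + 2\right) + 57\right)^{2} = \left(\left(- \frac{2}{3} + 2\right) + 57\right)^{2} = \left(\frac{4}{3} + 57\right)^{2} = \left(\frac{175}{3}\right)^{2} = \frac{30625}{9}$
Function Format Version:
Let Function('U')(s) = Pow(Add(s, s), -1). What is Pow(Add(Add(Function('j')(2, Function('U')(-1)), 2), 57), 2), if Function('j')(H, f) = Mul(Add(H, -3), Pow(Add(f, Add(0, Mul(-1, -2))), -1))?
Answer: Rational(30625, 9) ≈ 3402.8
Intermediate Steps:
Function('U')(s) = Mul(Rational(1, 2), Pow(s, -1)) (Function('U')(s) = Pow(Mul(2, s), -1) = Mul(Rational(1, 2), Pow(s, -1)))
Function('j')(H, f) = Mul(Pow(Add(2, f), -1), Add(-3, H)) (Function('j')(H, f) = Mul(Add(-3, H), Pow(Add(f, Add(0, 2)), -1)) = Mul(Add(-3, H), Pow(Add(f, 2), -1)) = Mul(Add(-3, H), Pow(Add(2, f), -1)) = Mul(Pow(Add(2, f), -1), Add(-3, H)))
Pow(Add(Add(Function('j')(2, Function('U')(-1)), 2), 57), 2) = Pow(Add(Add(Mul(Pow(Add(2, Mul(Rational(1, 2), Pow(-1, -1))), -1), Add(-3, 2)), 2), 57), 2) = Pow(Add(Add(Mul(Pow(Add(2, Mul(Rational(1, 2), -1)), -1), -1), 2), 57), 2) = Pow(Add(Add(Mul(Pow(Add(2, Rational(-1, 2)), -1), -1), 2), 57), 2) = Pow(Add(Add(Mul(Pow(Rational(3, 2), -1), -1), 2), 57), 2) = Pow(Add(Add(Mul(Rational(2, 3), -1), 2), 57), 2) = Pow(Add(Add(Rational(-2, 3), 2), 57), 2) = Pow(Add(Rational(4, 3), 57), 2) = Pow(Rational(175, 3), 2) = Rational(30625, 9)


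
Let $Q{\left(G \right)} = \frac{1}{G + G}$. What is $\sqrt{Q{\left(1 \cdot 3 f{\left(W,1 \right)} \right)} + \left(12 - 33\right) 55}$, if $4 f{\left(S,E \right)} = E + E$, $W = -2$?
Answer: $\frac{2 i \sqrt{2598}}{3} \approx 33.98 i$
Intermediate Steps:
$f{\left(S,E \right)} = \frac{E}{2}$ ($f{\left(S,E \right)} = \frac{E + E}{4} = \frac{2 E}{4} = \frac{E}{2}$)
$Q{\left(G \right)} = \frac{1}{2 G}$
$\sqrt{Q{\left(1 \cdot 3 f{\left(W,1 \right)} \right)} + \left(12 - 33\right) 55} = \sqrt{\frac{1}{2 \cdot 1 \cdot 3 \cdot \frac{1}{2} \cdot 1} + \left(12 - 33\right) 55} = \sqrt{\frac{1}{2 \cdot 3 \cdot \frac{1}{2}} - 1155} = \sqrt{\frac{1}{2 \cdot \frac{3}{2}} - 1155} = \sqrt{\frac{1}{2} \cdot \frac{2}{3} - 1155} = \sqrt{\frac{1}{3} - 1155} = \sqrt{- \frac{3464}{3}} = \frac{2 i \sqrt{2598}}{3}$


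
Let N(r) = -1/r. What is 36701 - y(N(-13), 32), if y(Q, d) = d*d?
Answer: 35677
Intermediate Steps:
y(Q, d) = d²
36701 - y(N(-13), 32) = 36701 - 1*32² = 36701 - 1*1024 = 36701 - 1024 = 35677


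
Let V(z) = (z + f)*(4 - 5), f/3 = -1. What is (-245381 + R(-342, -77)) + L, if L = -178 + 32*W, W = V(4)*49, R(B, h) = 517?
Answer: -246610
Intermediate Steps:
f = -3 (f = 3*(-1) = -3)
V(z) = 3 - z (V(z) = (z - 3)*(4 - 5) = (-3 + z)*(-1) = 3 - z)
W = -49 (W = (3 - 1*4)*49 = (3 - 4)*49 = -1*49 = -49)
L = -1746 (L = -178 + 32*(-49) = -178 - 1568 = -1746)
(-245381 + R(-342, -77)) + L = (-245381 + 517) - 1746 = -244864 - 1746 = -246610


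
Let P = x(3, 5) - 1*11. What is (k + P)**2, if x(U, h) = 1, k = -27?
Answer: 1369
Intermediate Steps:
P = -10 (P = 1 - 1*11 = 1 - 11 = -10)
(k + P)**2 = (-27 - 10)**2 = (-37)**2 = 1369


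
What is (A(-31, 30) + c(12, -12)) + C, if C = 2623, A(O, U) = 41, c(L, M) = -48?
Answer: 2616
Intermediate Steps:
(A(-31, 30) + c(12, -12)) + C = (41 - 48) + 2623 = -7 + 2623 = 2616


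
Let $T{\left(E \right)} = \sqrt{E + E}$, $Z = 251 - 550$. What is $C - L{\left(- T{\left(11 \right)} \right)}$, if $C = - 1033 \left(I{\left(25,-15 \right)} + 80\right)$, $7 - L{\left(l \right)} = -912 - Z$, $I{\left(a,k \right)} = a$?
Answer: $-109085$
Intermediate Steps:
$Z = -299$ ($Z = 251 - 550 = -299$)
$T{\left(E \right)} = \sqrt{2} \sqrt{E}$ ($T{\left(E \right)} = \sqrt{2 E} = \sqrt{2} \sqrt{E}$)
$L{\left(l \right)} = 620$ ($L{\left(l \right)} = 7 - \left(-912 - -299\right) = 7 - \left(-912 + 299\right) = 7 - -613 = 7 + 613 = 620$)
$C = -108465$ ($C = - 1033 \left(25 + 80\right) = \left(-1033\right) 105 = -108465$)
$C - L{\left(- T{\left(11 \right)} \right)} = -108465 - 620 = -109085$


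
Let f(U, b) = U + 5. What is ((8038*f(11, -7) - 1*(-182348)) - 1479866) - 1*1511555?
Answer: -2680465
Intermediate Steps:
f(U, b) = 5 + U
((8038*f(11, -7) - 1*(-182348)) - 1479866) - 1*1511555 = ((8038*(5 + 11) - 1*(-182348)) - 1479866) - 1*1511555 = ((8038*16 + 182348) - 1479866) - 1511555 = ((128608 + 182348) - 1479866) - 1511555 = (310956 - 1479866) - 1511555 = -1168910 - 1511555 = -2680465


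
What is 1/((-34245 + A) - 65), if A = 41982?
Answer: 1/7672 ≈ 0.00013034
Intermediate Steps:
1/((-34245 + A) - 65) = 1/((-34245 + 41982) - 65) = 1/(7737 - 65) = 1/7672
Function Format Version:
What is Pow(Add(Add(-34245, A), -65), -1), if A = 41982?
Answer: Rational(1, 7672) ≈ 0.00013034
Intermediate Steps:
Pow(Add(Add(-34245, A), -65), -1) = Pow(Add(Add(-34245, 41982), -65), -1) = Pow(Add(7737, -65), -1) = Pow(7672, -1) = Rational(1, 7672)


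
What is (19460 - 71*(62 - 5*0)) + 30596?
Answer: 45654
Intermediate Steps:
(19460 - 71*(62 - 5*0)) + 30596 = (19460 - 71*(62 + 0)) + 30596 = (19460 - 71*62) + 30596 = (19460 - 4402) + 30596 = 15058 + 30596 = 45654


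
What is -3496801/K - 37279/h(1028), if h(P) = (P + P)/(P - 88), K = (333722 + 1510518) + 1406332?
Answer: -14239322324447/835397004 ≈ -17045.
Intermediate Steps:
K = 3250572 (K = 1844240 + 1406332 = 3250572)
h(P) = 2*P/(-88 + P) (h(P) = (2*P)/(-88 + P) = 2*P/(-88 + P))
-3496801/K - 37279/h(1028) = -3496801/3250572 - 37279/(2*1028/(-88 + 1028)) = -3496801*1/3250572 - 37279/(2*1028/940) = -3496801/3250572 - 37279/(2*1028*(1/940)) = -3496801/3250572 - 37279/514/235 = -3496801/3250572 - 37279*235/514 = -3496801/3250572 - 8760565/514 = -14239322324447/835397004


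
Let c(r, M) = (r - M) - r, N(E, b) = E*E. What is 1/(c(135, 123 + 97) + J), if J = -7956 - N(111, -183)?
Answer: -1/20497 ≈ -4.8788e-5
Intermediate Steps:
N(E, b) = E²
c(r, M) = -M
J = -20277 (J = -7956 - 1*111² = -7956 - 1*12321 = -7956 - 12321 = -20277)
1/(c(135, 123 + 97) + J) = 1/(-(123 + 97) - 20277) = 1/(-1*220 - 20277) = 1/(-220 - 20277) = 1/(-20497) = -1/20497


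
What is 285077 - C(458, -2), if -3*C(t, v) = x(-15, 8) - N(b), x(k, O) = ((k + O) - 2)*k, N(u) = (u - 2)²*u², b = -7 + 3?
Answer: 284930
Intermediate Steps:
b = -4
N(u) = u²*(-2 + u)² (N(u) = (-2 + u)²*u² = u²*(-2 + u)²)
x(k, O) = k*(-2 + O + k) (x(k, O) = ((O + k) - 2)*k = (-2 + O + k)*k = k*(-2 + O + k))
C(t, v) = 147 (C(t, v) = -(-15*(-2 + 8 - 15) - (-4)²*(-2 - 4)²)/3 = -(-15*(-9) - 16*(-6)²)/3 = -(135 - 16*36)/3 = -(135 - 1*576)/3 = -(135 - 576)/3 = -⅓*(-441) = 147)
285077 - C(458, -2) = 285077 - 1*147 = 285077 - 147 = 284930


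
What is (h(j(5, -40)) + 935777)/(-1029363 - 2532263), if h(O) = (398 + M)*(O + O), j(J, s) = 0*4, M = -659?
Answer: -935777/3561626 ≈ -0.26274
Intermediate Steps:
j(J, s) = 0
h(O) = -522*O (h(O) = (398 - 659)*(O + O) = -522*O)
(h(j(5, -40)) + 935777)/(-1029363 - 2532263) = (-522*0 + 935777)/(-1029363 - 2532263) = (0 + 935777)/(-3561626) = 935777*(-1/3561626) = -935777/3561626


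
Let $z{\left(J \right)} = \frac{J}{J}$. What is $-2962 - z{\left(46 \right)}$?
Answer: $-2963$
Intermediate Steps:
$z{\left(J \right)} = 1$
$-2962 - z{\left(46 \right)} = -2962 - 1 = -2963$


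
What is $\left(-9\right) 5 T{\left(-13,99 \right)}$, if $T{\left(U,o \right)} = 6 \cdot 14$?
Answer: $-3780$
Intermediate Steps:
$T{\left(U,o \right)} = 84$
$\left(-9\right) 5 T{\left(-13,99 \right)} = \left(-9\right) 5 \cdot 84 = \left(-45\right) 84 = -3780$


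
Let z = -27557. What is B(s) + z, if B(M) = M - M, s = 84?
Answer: -27557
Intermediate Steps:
B(M) = 0
B(s) + z = 0 - 27557 = -27557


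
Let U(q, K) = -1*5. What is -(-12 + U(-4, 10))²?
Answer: -289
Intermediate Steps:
U(q, K) = -5
-(-12 + U(-4, 10))² = -(-12 - 5)² = -1*(-17)² = -1*289 = -289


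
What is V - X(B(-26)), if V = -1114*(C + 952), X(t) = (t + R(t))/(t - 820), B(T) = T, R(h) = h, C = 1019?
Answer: -928778588/423 ≈ -2.1957e+6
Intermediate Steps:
X(t) = 2*t/(-820 + t) (X(t) = (t + t)/(t - 820) = (2*t)/(-820 + t) = 2*t/(-820 + t))
V = -2195694 (V = -1114*(1019 + 952) = -1114*1971 = -2195694)
V - X(B(-26)) = -2195694 - 2*(-26)/(-820 - 26) = -2195694 - 2*(-26)/(-846) = -2195694 - 2*(-26)*(-1)/846 = -2195694 - 1*26/423 = -2195694 - 26/423 = -928778588/423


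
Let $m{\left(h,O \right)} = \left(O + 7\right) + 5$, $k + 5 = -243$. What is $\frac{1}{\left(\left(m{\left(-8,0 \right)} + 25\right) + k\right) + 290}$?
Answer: $\frac{1}{79} \approx 0.012658$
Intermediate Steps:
$k = -248$ ($k = -5 - 243 = -248$)
$m{\left(h,O \right)} = 12 + O$ ($m{\left(h,O \right)} = \left(7 + O\right) + 5 = 12 + O$)
$\frac{1}{\left(\left(m{\left(-8,0 \right)} + 25\right) + k\right) + 290} = \frac{1}{\left(\left(\left(12 + 0\right) + 25\right) - 248\right) + 290} = \frac{1}{\left(\left(12 + 25\right) - 248\right) + 290} = \frac{1}{\left(37 - 248\right) + 290} = \frac{1}{-211 + 290} = \frac{1}{79}$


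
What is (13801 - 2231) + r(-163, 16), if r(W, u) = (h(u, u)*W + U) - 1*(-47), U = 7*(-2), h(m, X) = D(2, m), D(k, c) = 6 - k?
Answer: 10951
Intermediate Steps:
h(m, X) = 4 (h(m, X) = 6 - 1*2 = 6 - 2 = 4)
U = -14
r(W, u) = 33 + 4*W (r(W, u) = (4*W - 14) - 1*(-47) = (-14 + 4*W) + 47 = 33 + 4*W)
(13801 - 2231) + r(-163, 16) = (13801 - 2231) + (33 + 4*(-163)) = 11570 + (33 - 652) = 11570 - 619 = 10951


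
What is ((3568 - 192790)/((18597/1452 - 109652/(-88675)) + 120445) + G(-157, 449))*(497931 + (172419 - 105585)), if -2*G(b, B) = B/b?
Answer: -129183994422044791395/1623362915069402 ≈ -79578.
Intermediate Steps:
G(b, B) = -B/(2*b)
((3568 - 192790)/((18597/1452 - 109652/(-88675)) + 120445) + G(-157, 449))*(497931 + (172419 - 105585)) = ((3568 - 192790)/((18597/1452 - 109652/(-88675)) + 120445) - ½*449/(-157))*(497931 + (172419 - 105585)) = (-189222/((18597*(1/1452) - 109652*(-1/88675)) + 120445) - ½*449*(-1/157))*(497931 + 66834) = (-189222/((6199/484 + 109652/88675) + 120445) + 449/314)*564765 = (-189222/(602767893/42918700 + 120445) + 449/314)*564765 = (-189222/5169945589393/42918700 + 449/314)*564765 = (-189222*42918700/5169945589393 + 449/314)*564765 = (-8121162251400/5169945589393 + 449/314)*564765 = -228739377302143/1623362915069402*564765 = -129183994422044791395/1623362915069402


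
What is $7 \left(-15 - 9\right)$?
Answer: $-168$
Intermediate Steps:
$7 \left(-15 - 9\right) = 7 \left(-24\right) = -168$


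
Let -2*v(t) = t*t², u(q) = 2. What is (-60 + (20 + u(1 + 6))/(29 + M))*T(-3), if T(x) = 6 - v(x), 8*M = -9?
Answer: 99030/223 ≈ 444.08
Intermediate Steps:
M = -9/8 (M = (⅛)*(-9) = -9/8 ≈ -1.1250)
v(t) = -t³/2 (v(t) = -t*t²/2 = -t³/2)
T(x) = 6 + x³/2 (T(x) = 6 - (-1)*x³/2 = 6 + x³/2)
(-60 + (20 + u(1 + 6))/(29 + M))*T(-3) = (-60 + (20 + 2)/(29 - 9/8))*(6 + (½)*(-3)³) = (-60 + 22/(223/8))*(6 + (½)*(-27)) = (-60 + 22*(8/223))*(6 - 27/2) = (-60 + 176/223)*(-15/2) = -13204/223*(-15/2) = 99030/223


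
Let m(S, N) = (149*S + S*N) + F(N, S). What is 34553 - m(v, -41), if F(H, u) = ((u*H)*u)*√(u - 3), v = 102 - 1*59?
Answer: 29909 + 151618*√10 ≈ 5.0937e+5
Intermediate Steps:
v = 43 (v = 102 - 59 = 43)
F(H, u) = H*u²*√(-3 + u) (F(H, u) = ((H*u)*u)*√(-3 + u) = (H*u²)*√(-3 + u) = H*u²*√(-3 + u))
m(S, N) = 149*S + N*S + N*S²*√(-3 + S) (m(S, N) = (149*S + S*N) + N*S²*√(-3 + S) = (149*S + N*S) + N*S²*√(-3 + S) = 149*S + N*S + N*S²*√(-3 + S))
34553 - m(v, -41) = 34553 - 43*(149 - 41 - 41*43*√(-3 + 43)) = 34553 - 43*(149 - 41 - 41*43*√40) = 34553 - 43*(149 - 41 - 41*43*2*√10) = 34553 - 43*(149 - 41 - 3526*√10) = 34553 - 43*(108 - 3526*√10) = 34553 - (4644 - 151618*√10) = 34553 + (-4644 + 151618*√10) = 29909 + 151618*√10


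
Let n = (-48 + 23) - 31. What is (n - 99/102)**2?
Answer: 3751969/1156 ≈ 3245.6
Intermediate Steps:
n = -56 (n = -25 - 31 = -56)
(n - 99/102)**2 = (-56 - 99/102)**2 = (-56 - 99*1/102)**2 = (-56 - 33/34)**2 = (-1937/34)**2 = 3751969/1156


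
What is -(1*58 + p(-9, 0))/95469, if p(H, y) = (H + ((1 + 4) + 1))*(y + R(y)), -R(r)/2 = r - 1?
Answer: -52/95469 ≈ -0.00054468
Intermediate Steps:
R(r) = 2 - 2*r (R(r) = -2*(r - 1) = -2*(-1 + r) = 2 - 2*r)
p(H, y) = (2 - y)*(6 + H) (p(H, y) = (H + ((1 + 4) + 1))*(y + (2 - 2*y)) = (H + (5 + 1))*(2 - y) = (H + 6)*(2 - y) = (6 + H)*(2 - y) = (2 - y)*(6 + H))
-(1*58 + p(-9, 0))/95469 = -(1*58 + (12 - 6*0 + 2*(-9) - 1*(-9)*0))/95469 = -(58 + (12 + 0 - 18 + 0))/95469 = -(58 - 6)/95469 = -52/95469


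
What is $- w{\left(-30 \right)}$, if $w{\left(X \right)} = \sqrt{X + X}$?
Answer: $- 2 i \sqrt{15} \approx - 7.746 i$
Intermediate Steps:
$w{\left(X \right)} = \sqrt{2} \sqrt{X}$ ($w{\left(X \right)} = \sqrt{2 X} = \sqrt{2} \sqrt{X}$)
$- w{\left(-30 \right)} = - \sqrt{2} \sqrt{-30} = - \sqrt{2} i \sqrt{30} = - 2 i \sqrt{15}$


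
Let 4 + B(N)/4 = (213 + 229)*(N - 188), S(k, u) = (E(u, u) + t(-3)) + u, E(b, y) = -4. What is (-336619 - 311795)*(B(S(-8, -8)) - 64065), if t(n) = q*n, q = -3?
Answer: 260512644366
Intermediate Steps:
t(n) = -3*n
S(k, u) = 5 + u (S(k, u) = (-4 - 3*(-3)) + u = (-4 + 9) + u = 5 + u)
B(N) = -332400 + 1768*N (B(N) = -16 + 4*((213 + 229)*(N - 188)) = -16 + 4*(442*(-188 + N)) = -16 + 4*(-83096 + 442*N) = -16 + (-332384 + 1768*N) = -332400 + 1768*N)
(-336619 - 311795)*(B(S(-8, -8)) - 64065) = (-336619 - 311795)*((-332400 + 1768*(5 - 8)) - 64065) = -648414*((-332400 + 1768*(-3)) - 64065) = -648414*((-332400 - 5304) - 64065) = -648414*(-337704 - 64065) = -648414*(-401769) = 260512644366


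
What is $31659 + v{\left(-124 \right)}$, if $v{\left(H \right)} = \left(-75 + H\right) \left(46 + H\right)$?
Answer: $47181$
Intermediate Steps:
$31659 + v{\left(-124 \right)} = 31659 - \left(-146 - 15376\right) = 31659 + \left(-3450 + 15376 + 3596\right) = 31659 + 15522 = 47181$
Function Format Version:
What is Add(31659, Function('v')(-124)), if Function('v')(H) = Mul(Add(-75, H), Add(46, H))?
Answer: 47181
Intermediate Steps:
Add(31659, Function('v')(-124)) = Add(31659, Add(-3450, Pow(-124, 2), Mul(-29, -124))) = Add(31659, Add(-3450, 15376, 3596)) = Add(31659, 15522) = 47181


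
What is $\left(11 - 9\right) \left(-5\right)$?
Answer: $-10$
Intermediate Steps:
$\left(11 - 9\right) \left(-5\right) = 2 \left(-5\right) = -10$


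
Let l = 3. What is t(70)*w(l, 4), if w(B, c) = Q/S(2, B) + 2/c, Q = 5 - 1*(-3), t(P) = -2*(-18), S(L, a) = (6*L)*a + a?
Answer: 330/13 ≈ 25.385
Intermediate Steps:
S(L, a) = a + 6*L*a (S(L, a) = 6*L*a + a = a + 6*L*a)
t(P) = 36
Q = 8 (Q = 5 + 3 = 8)
w(B, c) = 2/c + 8/(13*B) (w(B, c) = 8/((B*(1 + 6*2))) + 2/c = 8/((B*(1 + 12))) + 2/c = 8/((B*13)) + 2/c = 8/((13*B)) + 2/c = 8*(1/(13*B)) + 2/c = 8/(13*B) + 2/c = 2/c + 8/(13*B))
t(70)*w(l, 4) = 36*(2/4 + (8/13)/3) = 36*(2*(¼) + (8/13)*(⅓)) = 36*(½ + 8/39) = 36*(55/78) = 330/13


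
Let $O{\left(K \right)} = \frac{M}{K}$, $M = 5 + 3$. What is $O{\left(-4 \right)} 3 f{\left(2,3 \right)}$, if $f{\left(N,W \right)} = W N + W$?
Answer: $-54$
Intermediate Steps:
$M = 8$
$O{\left(K \right)} = \frac{8}{K}$
$f{\left(N,W \right)} = W + N W$ ($f{\left(N,W \right)} = N W + W = W + N W$)
$O{\left(-4 \right)} 3 f{\left(2,3 \right)} = \frac{8}{-4} \cdot 3 \cdot 3 \left(1 + 2\right) = 8 \left(- \frac{1}{4}\right) 3 \cdot 3 \cdot 3 = \left(-2\right) 3 \cdot 9 = \left(-6\right) 9 = -54$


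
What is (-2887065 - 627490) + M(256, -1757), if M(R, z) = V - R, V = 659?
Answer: -3514152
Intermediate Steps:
M(R, z) = 659 - R
(-2887065 - 627490) + M(256, -1757) = (-2887065 - 627490) + (659 - 1*256) = -3514555 + (659 - 256) = -3514555 + 403 = -3514152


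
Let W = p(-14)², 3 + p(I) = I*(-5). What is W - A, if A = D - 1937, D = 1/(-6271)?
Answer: 40297447/6271 ≈ 6426.0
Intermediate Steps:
p(I) = -3 - 5*I (p(I) = -3 + I*(-5) = -3 - 5*I)
W = 4489 (W = (-3 - 5*(-14))² = (-3 + 70)² = 67² = 4489)
D = -1/6271 ≈ -0.00015946
A = -12146928/6271 (A = -1/6271 - 1937 = -12146928/6271 ≈ -1937.0)
W - A = 4489 - 1*(-12146928/6271) = 4489 + 12146928/6271 = 40297447/6271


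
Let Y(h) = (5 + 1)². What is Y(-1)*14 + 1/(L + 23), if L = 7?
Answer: 15121/30 ≈ 504.03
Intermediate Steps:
Y(h) = 36 (Y(h) = 6² = 36)
Y(-1)*14 + 1/(L + 23) = 36*14 + 1/(7 + 23) = 504 + 1/30 = 15121/30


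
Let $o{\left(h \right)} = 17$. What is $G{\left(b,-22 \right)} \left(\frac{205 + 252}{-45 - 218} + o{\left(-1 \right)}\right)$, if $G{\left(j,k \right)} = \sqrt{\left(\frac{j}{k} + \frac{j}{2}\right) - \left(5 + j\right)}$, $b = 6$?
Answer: $\frac{4014 i \sqrt{1001}}{2893} \approx 43.898 i$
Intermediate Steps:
$G{\left(j,k \right)} = \sqrt{-5 - \frac{j}{2} + \frac{j}{k}}$ ($G{\left(j,k \right)} = \sqrt{\left(\frac{j}{k} + j \frac{1}{2}\right) - \left(5 + j\right)} = \sqrt{\left(\frac{j}{k} + \frac{j}{2}\right) - \left(5 + j\right)} = \sqrt{\left(\frac{j}{2} + \frac{j}{k}\right) - \left(5 + j\right)} = \sqrt{-5 - \frac{j}{2} + \frac{j}{k}}$)
$G{\left(b,-22 \right)} \left(\frac{205 + 252}{-45 - 218} + o{\left(-1 \right)}\right) = \frac{\sqrt{-20 - 12 + 4 \cdot 6 \frac{1}{-22}}}{2} \left(\frac{205 + 252}{-45 - 218} + 17\right) = \frac{\sqrt{-20 - 12 + 4 \cdot 6 \left(- \frac{1}{22}\right)}}{2} \left(\frac{457}{-263} + 17\right) = \frac{\sqrt{-20 - 12 - \frac{12}{11}}}{2} \left(457 \left(- \frac{1}{263}\right) + 17\right) = \frac{\sqrt{- \frac{364}{11}}}{2} \left(- \frac{457}{263} + 17\right) = \frac{\frac{2}{11} i \sqrt{1001}}{2} \cdot \frac{4014}{263} = \frac{i \sqrt{1001}}{11} \cdot \frac{4014}{263} = \frac{4014 i \sqrt{1001}}{2893}$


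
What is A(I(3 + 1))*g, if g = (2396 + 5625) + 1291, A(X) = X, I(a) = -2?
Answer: -18624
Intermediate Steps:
g = 9312 (g = 8021 + 1291 = 9312)
A(I(3 + 1))*g = -2*9312 = -18624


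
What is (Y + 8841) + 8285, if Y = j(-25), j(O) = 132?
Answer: 17258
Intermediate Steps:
Y = 132
(Y + 8841) + 8285 = (132 + 8841) + 8285 = 8973 + 8285 = 17258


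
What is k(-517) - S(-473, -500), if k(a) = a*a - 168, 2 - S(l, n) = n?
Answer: 266619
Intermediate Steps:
S(l, n) = 2 - n
k(a) = -168 + a² (k(a) = a² - 168 = -168 + a²)
k(-517) - S(-473, -500) = (-168 + (-517)²) - (2 - 1*(-500)) = (-168 + 267289) - (2 + 500) = 267121 - 1*502 = 267121 - 502 = 266619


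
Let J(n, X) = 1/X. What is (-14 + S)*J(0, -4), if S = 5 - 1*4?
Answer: 13/4 ≈ 3.2500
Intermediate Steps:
S = 1 (S = 5 - 4 = 1)
(-14 + S)*J(0, -4) = (-14 + 1)/(-4) = -13*(-1/4) = 13/4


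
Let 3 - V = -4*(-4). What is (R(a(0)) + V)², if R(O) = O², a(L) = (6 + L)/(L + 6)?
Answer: 144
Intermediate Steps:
V = -13 (V = 3 - (-4)*(-4) = 3 - 1*16 = 3 - 16 = -13)
a(L) = 1 (a(L) = (6 + L)/(6 + L) = 1)
(R(a(0)) + V)² = (1² - 13)² = (1 - 13)² = (-12)² = 144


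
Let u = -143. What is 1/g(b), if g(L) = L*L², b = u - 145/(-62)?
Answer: -238328/663282989361 ≈ -3.5932e-7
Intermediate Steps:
b = -8721/62 (b = -143 - 145/(-62) = -143 - 145*(-1)/62 = -143 - 1*(-145/62) = -143 + 145/62 = -8721/62 ≈ -140.66)
g(L) = L³
1/g(b) = 1/((-8721/62)³) = 1/(-663282989361/238328) = -238328/663282989361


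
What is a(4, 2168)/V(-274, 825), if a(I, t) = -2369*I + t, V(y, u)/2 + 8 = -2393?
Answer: 522/343 ≈ 1.5219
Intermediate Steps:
V(y, u) = -4802 (V(y, u) = -16 + 2*(-2393) = -16 - 4786 = -4802)
a(I, t) = t - 2369*I
a(4, 2168)/V(-274, 825) = (2168 - 2369*4)/(-4802) = (2168 - 9476)*(-1/4802) = -7308*(-1/4802) = 522/343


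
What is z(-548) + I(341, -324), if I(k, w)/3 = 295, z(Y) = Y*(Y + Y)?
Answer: 601493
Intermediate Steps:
z(Y) = 2*Y² (z(Y) = Y*(2*Y) = 2*Y²)
I(k, w) = 885 (I(k, w) = 3*295 = 885)
z(-548) + I(341, -324) = 2*(-548)² + 885 = 2*300304 + 885 = 600608 + 885 = 601493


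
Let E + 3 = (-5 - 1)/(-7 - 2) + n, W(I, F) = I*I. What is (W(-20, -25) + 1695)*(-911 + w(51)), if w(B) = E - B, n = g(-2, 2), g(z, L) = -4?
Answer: -6085975/3 ≈ -2.0287e+6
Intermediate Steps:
W(I, F) = I**2
n = -4
E = -19/3 (E = -3 + ((-5 - 1)/(-7 - 2) - 4) = -3 + (-6/(-9) - 4) = -3 + (-6*(-1/9) - 4) = -3 + (2/3 - 4) = -3 - 10/3 = -19/3 ≈ -6.3333)
w(B) = -19/3 - B
(W(-20, -25) + 1695)*(-911 + w(51)) = ((-20)**2 + 1695)*(-911 + (-19/3 - 1*51)) = (400 + 1695)*(-911 + (-19/3 - 51)) = 2095*(-911 - 172/3) = 2095*(-2905/3) = -6085975/3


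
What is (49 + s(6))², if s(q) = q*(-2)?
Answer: 1369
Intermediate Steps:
s(q) = -2*q
(49 + s(6))² = (49 - 2*6)² = (49 - 12)² = 37² = 1369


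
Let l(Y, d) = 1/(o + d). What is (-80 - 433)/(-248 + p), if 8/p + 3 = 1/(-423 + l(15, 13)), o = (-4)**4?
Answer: 175254651/85633784 ≈ 2.0466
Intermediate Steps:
o = 256
l(Y, d) = 1/(256 + d)
p = -910288/341627 (p = 8/(-3 + 1/(-423 + 1/(256 + 13))) = 8/(-3 + 1/(-423 + 1/269)) = 8/(-3 + 1/(-113786/269)) = 8/(-3 - 269/113786) = 8/(-341627/113786) = 8*(-113786/341627) = -910288/341627 ≈ -2.6646)
(-80 - 433)/(-248 + p) = (-80 - 433)/(-248 - 910288/341627) = -513/(-85633784/341627) = -513*(-341627/85633784) = 175254651/85633784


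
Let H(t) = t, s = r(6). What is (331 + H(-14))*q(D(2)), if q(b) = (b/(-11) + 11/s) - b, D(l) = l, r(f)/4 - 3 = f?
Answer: -235531/396 ≈ -594.78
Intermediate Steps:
r(f) = 12 + 4*f
s = 36 (s = 12 + 4*6 = 12 + 24 = 36)
q(b) = 11/36 - 12*b/11 (q(b) = (b/(-11) + 11/36) - b = (b*(-1/11) + 11*(1/36)) - b = (-b/11 + 11/36) - b = (11/36 - b/11) - b = 11/36 - 12*b/11)
(331 + H(-14))*q(D(2)) = (331 - 14)*(11/36 - 12/11*2) = 317*(11/36 - 24/11) = 317*(-743/396) = -235531/396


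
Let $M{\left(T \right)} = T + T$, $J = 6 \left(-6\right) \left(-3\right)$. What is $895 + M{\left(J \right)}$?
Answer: $1111$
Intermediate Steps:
$J = 108$ ($J = \left(-36\right) \left(-3\right) = 108$)
$M{\left(T \right)} = 2 T$
$895 + M{\left(J \right)} = 895 + 2 \cdot 108 = 895 + 216 = 1111$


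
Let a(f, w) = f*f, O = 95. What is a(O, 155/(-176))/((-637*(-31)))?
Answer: 9025/19747 ≈ 0.45703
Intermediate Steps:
a(f, w) = f²
a(O, 155/(-176))/((-637*(-31))) = 95²/((-637*(-31))) = 9025/19747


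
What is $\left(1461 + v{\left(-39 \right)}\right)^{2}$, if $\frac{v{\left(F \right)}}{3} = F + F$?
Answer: $1505529$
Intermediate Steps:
$v{\left(F \right)} = 6 F$ ($v{\left(F \right)} = 3 \left(F + F\right) = 3 \cdot 2 F = 6 F$)
$\left(1461 + v{\left(-39 \right)}\right)^{2} = \left(1461 + 6 \left(-39\right)\right)^{2} = \left(1461 - 234\right)^{2} = 1227^{2} = 1505529$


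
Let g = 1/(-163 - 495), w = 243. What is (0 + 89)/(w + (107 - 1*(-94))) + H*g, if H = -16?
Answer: 32833/146076 ≈ 0.22477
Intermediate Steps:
g = -1/658 (g = 1/(-658) = -1/658 ≈ -0.0015198)
(0 + 89)/(w + (107 - 1*(-94))) + H*g = (0 + 89)/(243 + (107 - 1*(-94))) - 16*(-1/658) = 89/(243 + (107 + 94)) + 8/329 = 89/(243 + 201) + 8/329 = 89/444 + 8/329 = 32833/146076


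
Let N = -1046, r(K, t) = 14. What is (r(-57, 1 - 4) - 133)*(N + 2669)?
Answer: -193137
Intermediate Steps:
(r(-57, 1 - 4) - 133)*(N + 2669) = (14 - 133)*(-1046 + 2669) = -119*1623 = -193137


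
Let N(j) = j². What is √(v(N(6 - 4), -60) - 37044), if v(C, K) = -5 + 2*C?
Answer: I*√37041 ≈ 192.46*I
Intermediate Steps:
√(v(N(6 - 4), -60) - 37044) = √((-5 + 2*(6 - 4)²) - 37044) = √((-5 + 2*2²) - 37044) = √((-5 + 2*4) - 37044) = √((-5 + 8) - 37044) = √(3 - 37044) = √(-37041) = I*√37041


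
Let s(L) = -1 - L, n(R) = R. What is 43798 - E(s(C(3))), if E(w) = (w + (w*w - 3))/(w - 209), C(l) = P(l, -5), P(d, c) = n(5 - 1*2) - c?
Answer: 9548033/218 ≈ 43798.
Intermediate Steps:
P(d, c) = 3 - c (P(d, c) = (5 - 1*2) - c = (5 - 2) - c = 3 - c)
C(l) = 8 (C(l) = 3 - 1*(-5) = 3 + 5 = 8)
E(w) = (-3 + w + w²)/(-209 + w) (E(w) = (w + (w² - 3))/(-209 + w) = (w + (-3 + w²))/(-209 + w) = (-3 + w + w²)/(-209 + w))
43798 - E(s(C(3))) = 43798 - (-3 + (-1 - 1*8) + (-1 - 1*8)²)/(-209 + (-1 - 1*8)) = 43798 - (-3 + (-1 - 8) + (-1 - 8)²)/(-209 + (-1 - 8)) = 43798 - (-3 - 9 + (-9)²)/(-209 - 9) = 43798 - (-3 - 9 + 81)/(-218) = 43798 - (-1)*69/218 = 43798 - 1*(-69/218) = 43798 + 69/218 = 9548033/218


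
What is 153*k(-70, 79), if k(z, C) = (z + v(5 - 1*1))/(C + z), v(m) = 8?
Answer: -1054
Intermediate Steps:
k(z, C) = (8 + z)/(C + z) (k(z, C) = (z + 8)/(C + z) = (8 + z)/(C + z))
153*k(-70, 79) = 153*((8 - 70)/(79 - 70)) = 153*(-62/9) = -1054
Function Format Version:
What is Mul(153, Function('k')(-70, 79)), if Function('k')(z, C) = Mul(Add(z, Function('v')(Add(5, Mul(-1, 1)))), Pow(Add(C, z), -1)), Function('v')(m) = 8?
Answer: -1054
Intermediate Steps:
Function('k')(z, C) = Mul(Pow(Add(C, z), -1), Add(8, z)) (Function('k')(z, C) = Mul(Add(z, 8), Pow(Add(C, z), -1)) = Mul(Add(8, z), Pow(Add(C, z), -1)) = Mul(Pow(Add(C, z), -1), Add(8, z)))
Mul(153, Function('k')(-70, 79)) = Mul(153, Mul(Pow(Add(79, -70), -1), Add(8, -70))) = Mul(153, Mul(Pow(9, -1), -62)) = Mul(153, Mul(Rational(1, 9), -62)) = Mul(153, Rational(-62, 9)) = -1054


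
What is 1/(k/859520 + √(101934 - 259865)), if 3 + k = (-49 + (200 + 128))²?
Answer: 16725829440/29168855553114161 - 184693657600*I*√157931/29168855553114161 ≈ 5.7341e-7 - 0.0025163*I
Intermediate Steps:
k = 77838 (k = -3 + (-49 + (200 + 128))² = -3 + (-49 + 328)² = -3 + 279² = -3 + 77841 = 77838)
1/(k/859520 + √(101934 - 259865)) = 1/(77838/859520 + √(101934 - 259865)) = 1/(77838*(1/859520) + √(-157931)) = 1/(38919/429760 + I*√157931)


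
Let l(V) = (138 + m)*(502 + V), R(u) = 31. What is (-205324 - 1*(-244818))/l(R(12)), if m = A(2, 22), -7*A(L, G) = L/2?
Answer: 21266/39565 ≈ 0.53750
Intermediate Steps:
A(L, G) = -L/14 (A(L, G) = -L/(7*2) = -L/14)
m = -1/7 (m = -1/14*2 = -1/7 ≈ -0.14286)
l(V) = 484430/7 + 965*V/7 (l(V) = (138 - 1/7)*(502 + V) = 965*(502 + V)/7 = 484430/7 + 965*V/7)
(-205324 - 1*(-244818))/l(R(12)) = (-205324 - 1*(-244818))/(484430/7 + (965/7)*31) = (-205324 + 244818)/(484430/7 + 29915/7) = 39494/(514345/7) = 39494*(7/514345) = 21266/39565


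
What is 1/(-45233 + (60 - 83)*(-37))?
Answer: -1/44382 ≈ -2.2532e-5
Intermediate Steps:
1/(-45233 + (60 - 83)*(-37)) = 1/(-45233 - 23*(-37)) = 1/(-45233 + 851) = 1/(-44382) = -1/44382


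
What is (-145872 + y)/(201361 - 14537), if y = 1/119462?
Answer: -17426160863/22318368688 ≈ -0.78080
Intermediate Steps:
y = 1/119462 ≈ 8.3709e-6
(-145872 + y)/(201361 - 14537) = (-145872 + 1/119462)/(201361 - 14537) = -17426160863/119462/186824 = -17426160863/119462*1/186824 = -17426160863/22318368688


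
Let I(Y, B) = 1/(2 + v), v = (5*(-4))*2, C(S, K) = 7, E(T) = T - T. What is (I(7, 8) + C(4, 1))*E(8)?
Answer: 0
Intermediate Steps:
E(T) = 0
v = -40 (v = -20*2 = -40)
I(Y, B) = -1/38 (I(Y, B) = 1/(2 - 40) = 1/(-38) = -1/38)
(I(7, 8) + C(4, 1))*E(8) = (-1/38 + 7)*0 = (265/38)*0 = 0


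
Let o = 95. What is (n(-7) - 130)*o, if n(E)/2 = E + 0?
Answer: -13680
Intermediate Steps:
n(E) = 2*E (n(E) = 2*(E + 0) = 2*E)
(n(-7) - 130)*o = (2*(-7) - 130)*95 = (-14 - 130)*95 = -144*95 = -13680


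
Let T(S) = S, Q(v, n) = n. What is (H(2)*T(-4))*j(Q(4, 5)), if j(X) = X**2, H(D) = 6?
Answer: -600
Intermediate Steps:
(H(2)*T(-4))*j(Q(4, 5)) = (6*(-4))*5**2 = -24*25 = -600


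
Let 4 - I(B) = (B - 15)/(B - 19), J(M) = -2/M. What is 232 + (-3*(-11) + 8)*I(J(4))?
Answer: 14173/39 ≈ 363.41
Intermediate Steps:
I(B) = 4 - (-15 + B)/(-19 + B) (I(B) = 4 - (B - 15)/(B - 19) = 4 - (-15 + B)/(-19 + B))
232 + (-3*(-11) + 8)*I(J(4)) = 232 + (-3*(-11) + 8)*((-61 + 3*(-2/4))/(-19 - 2/4)) = 232 + (33 + 8)*((-61 + 3*(-2*1/4))/(-19 - 2*1/4)) = 232 + 41*((-61 + 3*(-1/2))/(-19 - 1/2)) = 232 + 41*((-61 - 3/2)/(-39/2)) = 232 + 41*(-2/39*(-125/2)) = 232 + 41*(125/39) = 232 + 5125/39 = 14173/39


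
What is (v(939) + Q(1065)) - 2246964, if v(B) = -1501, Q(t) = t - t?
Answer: -2248465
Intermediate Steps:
Q(t) = 0
(v(939) + Q(1065)) - 2246964 = (-1501 + 0) - 2246964 = -1501 - 2246964 = -2248465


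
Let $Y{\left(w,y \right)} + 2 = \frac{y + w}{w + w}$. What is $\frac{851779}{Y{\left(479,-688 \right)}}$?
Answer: $- \frac{816004282}{2125} \approx -3.84 \cdot 10^{5}$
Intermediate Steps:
$Y{\left(w,y \right)} = -2 + \frac{w + y}{2 w}$ ($Y{\left(w,y \right)} = -2 + \frac{y + w}{w + w} = -2 + \frac{w + y}{2 w}$)
$\frac{851779}{Y{\left(479,-688 \right)}} = \frac{851779}{\frac{1}{2} \cdot \frac{1}{479} \left(-688 - 1437\right)} = \frac{851779}{\frac{1}{2} \cdot \frac{1}{479} \left(-2125\right)} = \frac{851779}{- \frac{2125}{958}} = 851779 \left(- \frac{958}{2125}\right) = - \frac{816004282}{2125}$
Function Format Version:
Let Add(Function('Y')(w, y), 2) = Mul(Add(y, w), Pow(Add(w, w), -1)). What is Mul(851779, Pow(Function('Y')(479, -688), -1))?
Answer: Rational(-816004282, 2125) ≈ -3.8400e+5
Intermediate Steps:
Function('Y')(w, y) = Add(-2, Mul(Rational(1, 2), Pow(w, -1), Add(w, y))) (Function('Y')(w, y) = Add(-2, Mul(Add(y, w), Pow(Add(w, w), -1))) = Add(-2, Mul(Add(w, y), Pow(Mul(2, w), -1))) = Add(-2, Mul(Add(w, y), Mul(Rational(1, 2), Pow(w, -1)))) = Add(-2, Mul(Rational(1, 2), Pow(w, -1), Add(w, y))))
Mul(851779, Pow(Function('Y')(479, -688), -1)) = Mul(851779, Pow(Mul(Rational(1, 2), Pow(479, -1), Add(-688, Mul(-3, 479))), -1)) = Mul(851779, Pow(Mul(Rational(1, 2), Rational(1, 479), Add(-688, -1437)), -1)) = Mul(851779, Pow(Mul(Rational(1, 2), Rational(1, 479), -2125), -1)) = Mul(851779, Pow(Rational(-2125, 958), -1)) = Mul(851779, Rational(-958, 2125)) = Rational(-816004282, 2125)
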